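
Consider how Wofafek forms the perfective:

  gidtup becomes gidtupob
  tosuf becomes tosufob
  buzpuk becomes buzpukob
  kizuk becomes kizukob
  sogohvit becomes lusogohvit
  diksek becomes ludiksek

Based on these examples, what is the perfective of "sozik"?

buzpuk and diksek both end in -k yet inflect differently (buzpukob, ludiksek), so the final letter is not what conditions the rule; the last vowel is.
"sozik" has last vowel 'i'. The one such stem in the data (sogohvit → lusogohvit) adds the prefix lu-, so the same rule applies.
The other pattern: stems whose last vowel is 'u' add -ob.
So sozik → lusozik.

lusozik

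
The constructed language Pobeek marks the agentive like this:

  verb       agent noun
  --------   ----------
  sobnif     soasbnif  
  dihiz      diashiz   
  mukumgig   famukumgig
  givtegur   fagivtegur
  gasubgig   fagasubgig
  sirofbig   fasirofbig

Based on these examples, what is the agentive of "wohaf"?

"wohaf" ends in -f. The one such stem in the data (sobnif → soasbnif) inserts -as- after the first vowel (as does dihiz), so the same rule applies.
The other pattern: stems ending in -g or -r add the prefix fa-.
So wohaf → woashaf.

woashaf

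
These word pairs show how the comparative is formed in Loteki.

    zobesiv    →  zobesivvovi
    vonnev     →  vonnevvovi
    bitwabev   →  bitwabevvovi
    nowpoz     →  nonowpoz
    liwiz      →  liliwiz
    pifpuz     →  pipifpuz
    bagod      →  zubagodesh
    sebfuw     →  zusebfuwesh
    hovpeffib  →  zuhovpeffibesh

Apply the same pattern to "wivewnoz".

zobesiv and liwiz both have last vowel 'i' yet inflect differently (zobesivvovi, liliwiz), so the last vowel is not what conditions the rule; the final letter is.
"wivewnoz" ends in -z. The stems ending in -z (nowpoz → nonowpoz, liwiz → liliwiz, pifpuz → pipifpuz) repeat the first consonant+vowel as a prefix.
The other patterns: stems ending in -v double the final consonant and add -ovi; stems ending in -b, -d or -w add zu- … -esh around the stem.
So wivewnoz → wiwivewnoz.

wiwivewnoz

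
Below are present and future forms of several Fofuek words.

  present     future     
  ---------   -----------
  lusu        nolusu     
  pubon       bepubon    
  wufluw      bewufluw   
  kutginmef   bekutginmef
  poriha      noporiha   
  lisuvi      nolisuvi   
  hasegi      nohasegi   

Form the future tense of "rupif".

wufluw and lusu both have last vowel 'u' yet inflect differently (bewufluw, nolusu), so the last vowel is not what conditions the rule; whether the stem ends in a vowel or a consonant is.
"rupif" ends in a consonant. The stems ending in a consonant (wufluw → bewufluw, kutginmef → bekutginmef, pubon → bepubon) add the prefix be-.
So rupif → berupif.

berupif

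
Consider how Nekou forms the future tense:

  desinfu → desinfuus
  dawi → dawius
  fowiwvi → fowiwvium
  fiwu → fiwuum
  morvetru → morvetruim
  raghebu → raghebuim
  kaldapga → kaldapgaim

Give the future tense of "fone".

dawi and fowiwvi both end in -i yet inflect differently (dawius, fowiwvium), so the final letter is not what conditions the rule; the first letter is.
"fone" begins with f-. The stems beginning with f- (fowiwvi → fowiwvium, fiwu → fiwuum) add -um.
The other patterns: stems beginning with d- add -us; stems beginning with k-, m- or r- add -im.
So fone → foneum.

foneum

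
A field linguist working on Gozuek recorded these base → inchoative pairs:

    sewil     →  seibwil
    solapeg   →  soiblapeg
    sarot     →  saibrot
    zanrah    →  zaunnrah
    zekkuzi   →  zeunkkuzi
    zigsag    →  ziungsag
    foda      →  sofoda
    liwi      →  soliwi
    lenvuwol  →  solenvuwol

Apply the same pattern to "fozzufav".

sofozzufav

"fozzufav" begins with f-. The one such stem in the data (foda → sofoda) adds the prefix so-, so the same rule applies.
So fozzufav → sofozzufav.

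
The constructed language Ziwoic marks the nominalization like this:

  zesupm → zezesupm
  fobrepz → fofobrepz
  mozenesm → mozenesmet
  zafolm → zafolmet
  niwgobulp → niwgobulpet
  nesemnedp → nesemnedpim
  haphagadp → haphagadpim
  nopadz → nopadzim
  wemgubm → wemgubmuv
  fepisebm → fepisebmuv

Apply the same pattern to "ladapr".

laladapr

zesupm and mozenesm both end in -m yet inflect differently (zezesupm, mozenesmet), so the final letter is not what conditions the rule; the second-to-last letter is.
"ladapr" has second-to-last letter 'p'. The stems whose second-to-last letter is 'p' (zesupm → zezesupm, fobrepz → fofobrepz) repeat the first consonant+vowel as a prefix.
The other patterns: stems whose second-to-last letter is 'l' or 's' add -et; stems whose second-to-last letter is 'd' add -im; stems whose second-to-last letter is 'b' add -uv.
So ladapr → laladapr.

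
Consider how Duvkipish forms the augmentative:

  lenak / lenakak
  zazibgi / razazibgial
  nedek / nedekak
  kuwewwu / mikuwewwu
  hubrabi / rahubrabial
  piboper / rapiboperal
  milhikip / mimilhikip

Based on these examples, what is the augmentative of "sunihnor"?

nedek and piboper both have last vowel 'e' yet inflect differently (nedekak, rapiboperal), so the last vowel is not what conditions the rule; the final letter is.
"sunihnor" ends in -r. The one such stem in the data (piboper → rapiboperal) adds ra- … -al around the stem, so the same rule applies.
So sunihnor → rasunihnoral.

rasunihnoral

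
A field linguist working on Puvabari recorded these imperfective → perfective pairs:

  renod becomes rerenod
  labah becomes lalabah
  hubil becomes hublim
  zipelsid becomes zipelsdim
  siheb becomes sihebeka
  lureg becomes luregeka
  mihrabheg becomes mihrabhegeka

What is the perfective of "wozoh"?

wowozoh

renod and zipelsid both end in -d yet inflect differently (rerenod, zipelsdim), so the final letter is not what conditions the rule; the last vowel is.
"wozoh" has last vowel 'o'. The one such stem in the data (renod → rerenod) repeats the first consonant+vowel as a prefix (as does labah), so the same rule applies.
So wozoh → wowozoh.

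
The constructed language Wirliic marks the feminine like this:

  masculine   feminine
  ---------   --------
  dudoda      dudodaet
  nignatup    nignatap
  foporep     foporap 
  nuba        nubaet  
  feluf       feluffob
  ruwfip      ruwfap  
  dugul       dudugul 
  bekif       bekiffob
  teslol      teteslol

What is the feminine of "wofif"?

wofiffob

"wofif" ends in -f. The stems ending in -f (bekif → bekiffob, feluf → feluffob) double the final consonant and add -ob.
The other patterns: stems ending in -a add -et; stems ending in -p change the last vowel to 'a'; stems ending in -l repeat the first consonant+vowel as a prefix.
So wofif → wofiffob.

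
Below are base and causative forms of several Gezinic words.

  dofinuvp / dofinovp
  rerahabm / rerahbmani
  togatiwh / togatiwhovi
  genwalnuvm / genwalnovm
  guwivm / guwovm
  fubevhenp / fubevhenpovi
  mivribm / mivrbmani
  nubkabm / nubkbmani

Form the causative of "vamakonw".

genwalnuvm and mivribm both end in -m yet inflect differently (genwalnovm, mivrbmani), so the final letter is not what conditions the rule; the second-to-last letter is.
"vamakonw" has second-to-last letter 'n'. The one such stem in the data (fubevhenp → fubevhenpovi) adds -ovi, so the same rule applies.
The other patterns: stems whose second-to-last letter is 'v' change the last vowel to 'o'; stems whose second-to-last letter is 'b' delete the last vowel and add -ani.
So vamakonw → vamakonwovi.

vamakonwovi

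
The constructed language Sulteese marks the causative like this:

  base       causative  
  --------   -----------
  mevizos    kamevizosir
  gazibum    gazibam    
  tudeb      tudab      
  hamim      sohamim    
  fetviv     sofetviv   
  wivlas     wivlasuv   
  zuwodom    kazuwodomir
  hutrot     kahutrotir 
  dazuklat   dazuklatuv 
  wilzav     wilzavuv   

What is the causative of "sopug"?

"sopug" has last vowel 'u'. The one such stem in the data (gazibum → gazibam) changes the last vowel to 'a' (as does tudeb), so the same rule applies.
So sopug → sopag.

sopag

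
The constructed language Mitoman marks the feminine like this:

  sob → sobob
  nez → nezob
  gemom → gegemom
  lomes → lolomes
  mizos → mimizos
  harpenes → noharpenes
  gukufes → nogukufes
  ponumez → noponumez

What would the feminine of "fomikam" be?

lomes and harpenes both end in -s yet inflect differently (lolomes, noharpenes), so the final letter is not what conditions the rule; the number of vowels is.
"fomikam" has 3 vowels. The stems with 3 vowels (harpenes → noharpenes, gukufes → nogukufes, ponumez → noponumez) add the prefix no-.
The other patterns: stems with 1 vowel add -ob; stems with 2 vowels repeat the first consonant+vowel as a prefix.
So fomikam → nofomikam.

nofomikam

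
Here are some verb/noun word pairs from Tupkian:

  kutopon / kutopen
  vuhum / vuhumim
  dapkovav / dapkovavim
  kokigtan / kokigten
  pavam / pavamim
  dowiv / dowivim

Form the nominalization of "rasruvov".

"rasruvov" ends in -v. The stems ending in -v (dowiv → dowivim, dapkovav → dapkovavim) add -im.
The other pattern: stems ending in -n change the last vowel to 'e'.
So rasruvov → rasruvovim.

rasruvovim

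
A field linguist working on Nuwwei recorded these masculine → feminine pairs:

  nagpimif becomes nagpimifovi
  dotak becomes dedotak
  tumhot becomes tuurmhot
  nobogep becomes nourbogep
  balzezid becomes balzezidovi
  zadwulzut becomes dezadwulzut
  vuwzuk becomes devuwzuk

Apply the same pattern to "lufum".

delufum

"lufum" has last vowel 'u'. The stems whose last vowel is 'u' (vuwzuk → devuwzuk, zadwulzut → dezadwulzut) add the prefix de-.
So lufum → delufum.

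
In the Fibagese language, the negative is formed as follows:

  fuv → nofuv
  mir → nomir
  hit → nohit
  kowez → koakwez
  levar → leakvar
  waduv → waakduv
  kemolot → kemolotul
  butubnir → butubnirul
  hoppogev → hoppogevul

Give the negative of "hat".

"hat" has 1 vowel. The stems with 1 vowel (fuv → nofuv, mir → nomir, hit → nohit) add the prefix no-.
So hat → nohat.

nohat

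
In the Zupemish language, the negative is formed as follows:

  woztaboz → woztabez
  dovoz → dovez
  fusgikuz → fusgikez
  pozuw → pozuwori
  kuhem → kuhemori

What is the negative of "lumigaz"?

"lumigaz" ends in -z. The stems ending in -z (woztaboz → woztabez, dovoz → dovez, fusgikuz → fusgikez) change the last vowel to 'e'.
The other pattern: stems ending in -m or -w add -ori.
So lumigaz → lumigez.

lumigez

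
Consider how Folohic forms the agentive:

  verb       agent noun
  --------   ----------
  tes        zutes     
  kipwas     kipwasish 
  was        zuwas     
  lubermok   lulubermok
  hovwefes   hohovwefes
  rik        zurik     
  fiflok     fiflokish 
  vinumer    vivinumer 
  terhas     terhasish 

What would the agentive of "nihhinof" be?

tes and kipwas both end in -s yet inflect differently (zutes, kipwasish), so the final letter is not what conditions the rule; the number of vowels is.
"nihhinof" has 3 vowels. The stems with 3 vowels (lubermok → lulubermok, hovwefes → hohovwefes, vinumer → vivinumer) repeat the first consonant+vowel as a prefix.
So nihhinof → ninihhinof.

ninihhinof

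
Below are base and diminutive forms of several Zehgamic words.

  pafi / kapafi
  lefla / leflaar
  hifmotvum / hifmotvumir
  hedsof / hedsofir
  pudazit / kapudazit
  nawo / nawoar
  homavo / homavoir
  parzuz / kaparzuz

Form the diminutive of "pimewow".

homavo and nawo both end in -o yet inflect differently (homavoir, nawoar), so the final letter is not what conditions the rule; the first letter is.
"pimewow" begins with p-. The stems beginning with p- (parzuz → kaparzuz, pudazit → kapudazit, pafi → kapafi) add the prefix ka-.
The other patterns: stems beginning with h- add -ir; stems beginning with l- or n- add -ar.
So pimewow → kapimewow.

kapimewow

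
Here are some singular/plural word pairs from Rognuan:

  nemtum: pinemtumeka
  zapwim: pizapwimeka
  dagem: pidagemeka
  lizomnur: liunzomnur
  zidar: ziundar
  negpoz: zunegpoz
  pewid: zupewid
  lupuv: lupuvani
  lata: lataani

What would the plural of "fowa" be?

fowaani

nemtum and lizomnur both have last vowel 'u' yet inflect differently (pinemtumeka, liunzomnur), so the last vowel is not what conditions the rule; the final letter is.
"fowa" ends in -a. The one such stem in the data (lata → lataani) adds -ani, so the same rule applies.
The other patterns: stems ending in -m add pi- … -eka around the stem; stems ending in -r insert -un- after the first vowel; stems ending in -d or -z add the prefix zu-.
So fowa → fowaani.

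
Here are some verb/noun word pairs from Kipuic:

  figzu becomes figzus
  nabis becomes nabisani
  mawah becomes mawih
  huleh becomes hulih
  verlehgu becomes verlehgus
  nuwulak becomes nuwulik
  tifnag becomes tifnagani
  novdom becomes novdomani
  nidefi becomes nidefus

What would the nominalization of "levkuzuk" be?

"levkuzuk" ends in -k. The one such stem in the data (nuwulak → nuwulik) changes the last vowel to 'i' (as do huleh, mawah), so the same rule applies.
The other patterns: stems ending in -i or -u drop the final letter and add -us; stems ending in -g, -m or -s add -ani.
So levkuzuk → levkuzik.

levkuzik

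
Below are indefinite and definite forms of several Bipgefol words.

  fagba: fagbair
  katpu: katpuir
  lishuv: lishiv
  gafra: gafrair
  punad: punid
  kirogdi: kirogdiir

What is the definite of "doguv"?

dogiv

katpu and lishuv both have last vowel 'u' yet inflect differently (katpuir, lishiv), so the last vowel is not what conditions the rule; whether the stem ends in a vowel or a consonant is.
"doguv" ends in a consonant. The stems ending in a consonant (lishuv → lishiv, punad → punid) change the last vowel to 'i'.
The other pattern: stems ending in a vowel add -ir.
So doguv → dogiv.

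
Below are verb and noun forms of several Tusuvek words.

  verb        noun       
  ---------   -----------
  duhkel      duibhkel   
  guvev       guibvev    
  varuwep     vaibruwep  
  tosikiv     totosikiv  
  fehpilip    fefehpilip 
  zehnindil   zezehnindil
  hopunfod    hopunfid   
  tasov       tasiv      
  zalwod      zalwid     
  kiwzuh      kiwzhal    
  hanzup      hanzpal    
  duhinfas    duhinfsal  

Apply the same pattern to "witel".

wiibtel

"witel" has last vowel 'e'. The stems whose last vowel is 'e' (duhkel → duibhkel, guvev → guibvev, varuwep → vaibruwep) insert -ib- after the first vowel.
The other patterns: stems whose last vowel is 'i' repeat the first consonant+vowel as a prefix; stems whose last vowel is 'o' change the last vowel to 'i'; stems whose last vowel is 'a' or 'u' delete the last vowel and add -al.
So witel → wiibtel.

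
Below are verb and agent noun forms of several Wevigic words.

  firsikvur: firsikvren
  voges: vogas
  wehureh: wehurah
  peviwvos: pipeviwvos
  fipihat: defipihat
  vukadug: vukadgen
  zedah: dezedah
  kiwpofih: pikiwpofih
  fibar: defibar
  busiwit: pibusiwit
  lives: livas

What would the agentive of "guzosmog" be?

wehureh and kiwpofih both end in -h yet inflect differently (wehurah, pikiwpofih), so the final letter is not what conditions the rule; the last vowel is.
"guzosmog" has last vowel 'o'. The one such stem in the data (peviwvos → pipeviwvos) adds the prefix pi-, so the same rule applies.
The other patterns: stems whose last vowel is 'e' change the last vowel to 'a'; stems whose last vowel is 'u' delete the last vowel and add -en; stems whose last vowel is 'a' add the prefix de-.
So guzosmog → piguzosmog.

piguzosmog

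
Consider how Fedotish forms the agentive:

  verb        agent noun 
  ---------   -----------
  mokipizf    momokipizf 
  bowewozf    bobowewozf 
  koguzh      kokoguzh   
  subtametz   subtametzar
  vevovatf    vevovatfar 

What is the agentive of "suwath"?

suwathar

mokipizf and vevovatf both end in -f yet inflect differently (momokipizf, vevovatfar), so the final letter is not what conditions the rule; the second-to-last letter is.
"suwath" has second-to-last letter 't'. The stems whose second-to-last letter is 't' (subtametz → subtametzar, vevovatf → vevovatfar) add -ar.
So suwath → suwathar.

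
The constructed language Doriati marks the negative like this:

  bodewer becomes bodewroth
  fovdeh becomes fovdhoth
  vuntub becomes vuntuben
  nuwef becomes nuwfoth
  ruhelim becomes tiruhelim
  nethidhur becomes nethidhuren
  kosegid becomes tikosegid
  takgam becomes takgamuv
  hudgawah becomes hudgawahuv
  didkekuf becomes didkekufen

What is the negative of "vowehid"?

"vowehid" has last vowel 'i'. The stems whose last vowel is 'i' (kosegid → tikosegid, ruhelim → tiruhelim) add the prefix ti-.
So vowehid → tivowehid.

tivowehid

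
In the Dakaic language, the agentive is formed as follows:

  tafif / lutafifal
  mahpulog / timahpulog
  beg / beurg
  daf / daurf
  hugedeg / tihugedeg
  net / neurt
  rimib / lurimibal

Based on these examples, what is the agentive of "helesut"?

daf and tafif both end in -f yet inflect differently (daurf, lutafifal), so the final letter is not what conditions the rule; the number of vowels is.
"helesut" has 3 vowels. The stems with 3 vowels (mahpulog → timahpulog, hugedeg → tihugedeg) add the prefix ti-.
So helesut → tihelesut.

tihelesut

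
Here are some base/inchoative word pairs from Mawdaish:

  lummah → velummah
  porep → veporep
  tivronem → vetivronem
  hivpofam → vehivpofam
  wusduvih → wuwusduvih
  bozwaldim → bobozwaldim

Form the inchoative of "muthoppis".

mumuthoppis

lummah and wusduvih both end in -h yet inflect differently (velummah, wuwusduvih), so the final letter is not what conditions the rule; the last vowel is.
"muthoppis" has last vowel 'i'. The stems whose last vowel is 'i' (wusduvih → wuwusduvih, bozwaldim → bobozwaldim) repeat the first consonant+vowel as a prefix.
So muthoppis → mumuthoppis.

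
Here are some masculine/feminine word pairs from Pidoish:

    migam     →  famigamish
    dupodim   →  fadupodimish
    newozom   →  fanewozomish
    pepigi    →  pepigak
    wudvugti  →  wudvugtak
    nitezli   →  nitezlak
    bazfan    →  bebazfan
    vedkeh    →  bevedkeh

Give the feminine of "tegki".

dupodim and pepigi both have last vowel 'i' yet inflect differently (fadupodimish, pepigak), so the last vowel is not what conditions the rule; the final letter is.
"tegki" ends in -i. The stems ending in -i (pepigi → pepigak, wudvugti → wudvugtak, nitezli → nitezlak) drop the final letter and add -ak.
So tegki → tegkak.

tegkak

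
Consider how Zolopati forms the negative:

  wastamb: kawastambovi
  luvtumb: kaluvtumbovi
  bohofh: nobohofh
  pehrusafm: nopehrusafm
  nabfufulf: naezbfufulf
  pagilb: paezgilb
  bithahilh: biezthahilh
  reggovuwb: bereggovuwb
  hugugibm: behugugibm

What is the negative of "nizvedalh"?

wastamb and pagilb both end in -b yet inflect differently (kawastambovi, paezgilb), so the final letter is not what conditions the rule; the second-to-last letter is.
"nizvedalh" has second-to-last letter 'l'. The stems whose second-to-last letter is 'l' (nabfufulf → naezbfufulf, pagilb → paezgilb, bithahilh → biezthahilh) insert -ez- after the first vowel.
The other patterns: stems whose second-to-last letter is 'm' add ka- … -ovi around the stem; stems whose second-to-last letter is 'f' add the prefix no-; stems whose second-to-last letter is 'b' or 'w' add the prefix be-.
So nizvedalh → niezzvedalh.

niezzvedalh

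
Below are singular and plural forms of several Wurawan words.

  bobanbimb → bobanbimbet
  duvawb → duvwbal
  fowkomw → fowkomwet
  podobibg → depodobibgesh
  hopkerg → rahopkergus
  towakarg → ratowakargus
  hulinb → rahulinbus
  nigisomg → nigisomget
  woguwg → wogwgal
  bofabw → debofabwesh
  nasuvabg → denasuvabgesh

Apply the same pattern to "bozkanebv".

debozkanebvesh

woguwg and podobibg both end in -g yet inflect differently (wogwgal, depodobibgesh), so the final letter is not what conditions the rule; the second-to-last letter is.
"bozkanebv" has second-to-last letter 'b'. The stems whose second-to-last letter is 'b' (podobibg → depodobibgesh, nasuvabg → denasuvabgesh, bofabw → debofabwesh) add de- … -esh around the stem.
The other patterns: stems whose second-to-last letter is 'w' delete the last vowel and add -al; stems whose second-to-last letter is 'm' add -et; stems whose second-to-last letter is 'n' or 'r' add ra- … -us around the stem.
So bozkanebv → debozkanebvesh.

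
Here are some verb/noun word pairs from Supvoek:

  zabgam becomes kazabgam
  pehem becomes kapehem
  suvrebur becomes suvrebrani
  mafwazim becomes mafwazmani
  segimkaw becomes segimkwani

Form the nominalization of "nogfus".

kanogfus

zabgam and mafwazim both end in -m yet inflect differently (kazabgam, mafwazmani), so the final letter is not what conditions the rule; the number of vowels is.
"nogfus" has 2 vowels. The stems with 2 vowels (zabgam → kazabgam, pehem → kapehem) add the prefix ka-.
The other pattern: stems with 3 vowels delete the last vowel and add -ani.
So nogfus → kanogfus.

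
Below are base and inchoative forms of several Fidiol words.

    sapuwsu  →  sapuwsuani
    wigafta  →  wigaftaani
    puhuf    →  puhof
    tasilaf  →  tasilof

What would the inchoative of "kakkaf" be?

kakkof

"kakkaf" ends in a consonant. The stems ending in a consonant (puhuf → puhof, tasilaf → tasilof) change the last vowel to 'o'.
So kakkaf → kakkof.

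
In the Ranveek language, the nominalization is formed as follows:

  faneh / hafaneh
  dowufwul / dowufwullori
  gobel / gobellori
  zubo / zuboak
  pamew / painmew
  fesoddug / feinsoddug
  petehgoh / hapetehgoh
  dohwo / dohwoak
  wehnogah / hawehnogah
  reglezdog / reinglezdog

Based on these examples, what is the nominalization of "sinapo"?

sinapoak

faneh and gobel both have last vowel 'e' yet inflect differently (hafaneh, gobellori), so the last vowel is not what conditions the rule; the final letter is.
"sinapo" ends in -o. The stems ending in -o (dohwo → dohwoak, zubo → zuboak) add -ak.
The other patterns: stems ending in -h add the prefix ha-; stems ending in -l double the final consonant and add -ori; stems ending in -g or -w insert -in- after the first vowel.
So sinapo → sinapoak.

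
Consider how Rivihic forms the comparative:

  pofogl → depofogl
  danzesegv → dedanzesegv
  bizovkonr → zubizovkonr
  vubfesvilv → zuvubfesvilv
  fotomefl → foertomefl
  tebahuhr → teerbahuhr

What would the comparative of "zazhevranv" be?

danzesegv and vubfesvilv both end in -v yet inflect differently (dedanzesegv, zuvubfesvilv), so the final letter is not what conditions the rule; the second-to-last letter is.
"zazhevranv" has second-to-last letter 'n'. The one such stem in the data (bizovkonr → zubizovkonr) adds the prefix zu-, so the same rule applies.
So zazhevranv → zuzazhevranv.

zuzazhevranv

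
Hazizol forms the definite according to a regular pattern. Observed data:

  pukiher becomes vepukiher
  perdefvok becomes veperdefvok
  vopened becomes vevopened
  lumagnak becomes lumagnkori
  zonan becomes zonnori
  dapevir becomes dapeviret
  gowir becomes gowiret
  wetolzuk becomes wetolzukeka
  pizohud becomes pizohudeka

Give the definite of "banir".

baniret

perdefvok and lumagnak both end in -k yet inflect differently (veperdefvok, lumagnkori), so the final letter is not what conditions the rule; the last vowel is.
"banir" has last vowel 'i'. The stems whose last vowel is 'i' (dapevir → dapeviret, gowir → gowiret) add -et.
So banir → baniret.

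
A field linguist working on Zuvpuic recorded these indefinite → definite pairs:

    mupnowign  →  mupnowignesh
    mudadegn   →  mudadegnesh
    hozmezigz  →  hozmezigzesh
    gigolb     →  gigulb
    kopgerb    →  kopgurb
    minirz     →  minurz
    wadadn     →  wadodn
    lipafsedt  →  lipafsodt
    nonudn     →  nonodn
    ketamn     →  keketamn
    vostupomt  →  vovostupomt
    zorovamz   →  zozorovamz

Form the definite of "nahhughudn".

nahhughodn

hozmezigz and minirz both end in -z yet inflect differently (hozmezigzesh, minurz), so the final letter is not what conditions the rule; the second-to-last letter is.
"nahhughudn" has second-to-last letter 'd'. The stems whose second-to-last letter is 'd' (wadadn → wadodn, lipafsedt → lipafsodt, nonudn → nonodn) change the last vowel to 'o'.
The other patterns: stems whose second-to-last letter is 'g' add -esh; stems whose second-to-last letter is 'l' or 'r' change the last vowel to 'u'; stems whose second-to-last letter is 'm' repeat the first consonant+vowel as a prefix.
So nahhughudn → nahhughodn.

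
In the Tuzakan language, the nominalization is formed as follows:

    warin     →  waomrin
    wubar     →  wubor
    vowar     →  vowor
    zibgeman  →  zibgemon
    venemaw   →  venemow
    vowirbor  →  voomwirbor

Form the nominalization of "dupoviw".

"dupoviw" has last vowel 'i'. The one such stem in the data (warin → waomrin) inserts -om- after the first vowel (as does vowirbor), so the same rule applies.
The other pattern: stems whose last vowel is 'a' change the last vowel to 'o'.
So dupoviw → duompoviw.

duompoviw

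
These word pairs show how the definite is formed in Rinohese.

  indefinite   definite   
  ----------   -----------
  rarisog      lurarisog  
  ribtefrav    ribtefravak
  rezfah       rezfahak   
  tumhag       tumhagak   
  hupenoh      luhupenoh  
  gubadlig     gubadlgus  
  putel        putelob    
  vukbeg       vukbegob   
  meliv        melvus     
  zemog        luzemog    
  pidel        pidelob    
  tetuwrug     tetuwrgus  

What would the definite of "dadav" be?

"dadav" has last vowel 'a'. The stems whose last vowel is 'a' (rezfah → rezfahak, ribtefrav → ribtefravak, tumhag → tumhagak) add -ak.
The other patterns: stems whose last vowel is 'o' add the prefix lu-; stems whose last vowel is 'i' or 'u' delete the last vowel and add -us; stems whose last vowel is 'e' add -ob.
So dadav → dadavak.

dadavak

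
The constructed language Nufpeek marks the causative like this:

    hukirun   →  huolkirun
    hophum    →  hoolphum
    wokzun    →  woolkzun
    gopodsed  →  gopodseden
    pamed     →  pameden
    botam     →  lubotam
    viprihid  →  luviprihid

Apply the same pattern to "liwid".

"liwid" has last vowel 'i'. The one such stem in the data (viprihid → luviprihid) adds the prefix lu-, so the same rule applies.
So liwid → luliwid.

luliwid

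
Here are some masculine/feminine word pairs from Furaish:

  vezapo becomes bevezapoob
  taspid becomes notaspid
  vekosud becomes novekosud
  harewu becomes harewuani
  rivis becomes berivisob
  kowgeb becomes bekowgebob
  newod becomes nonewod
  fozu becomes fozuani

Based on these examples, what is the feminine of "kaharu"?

vekosud and fozu both have last vowel 'u' yet inflect differently (novekosud, fozuani), so the last vowel is not what conditions the rule; the final letter is.
"kaharu" ends in -u. The stems ending in -u (fozu → fozuani, harewu → harewuani) add -ani.
So kaharu → kaharuani.

kaharuani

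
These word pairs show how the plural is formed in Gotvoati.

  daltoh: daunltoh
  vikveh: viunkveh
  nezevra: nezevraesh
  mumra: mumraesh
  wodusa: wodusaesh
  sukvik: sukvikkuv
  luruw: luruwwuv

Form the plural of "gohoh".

gounhoh

"gohoh" ends in -h. The stems ending in -h (daltoh → daunltoh, vikveh → viunkveh) insert -un- after the first vowel.
So gohoh → gounhoh.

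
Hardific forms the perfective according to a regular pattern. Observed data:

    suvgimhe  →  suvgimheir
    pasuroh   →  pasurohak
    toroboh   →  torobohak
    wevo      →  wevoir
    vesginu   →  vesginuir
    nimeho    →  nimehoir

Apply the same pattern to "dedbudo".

dedbudoir

toroboh and nimeho both have last vowel 'o' yet inflect differently (torobohak, nimehoir), so the last vowel is not what conditions the rule; whether the stem ends in a vowel or a consonant is.
"dedbudo" ends in a vowel. The stems ending in a vowel (nimeho → nimehoir, suvgimhe → suvgimheir, vesginu → vesginuir) add -ir.
So dedbudo → dedbudoir.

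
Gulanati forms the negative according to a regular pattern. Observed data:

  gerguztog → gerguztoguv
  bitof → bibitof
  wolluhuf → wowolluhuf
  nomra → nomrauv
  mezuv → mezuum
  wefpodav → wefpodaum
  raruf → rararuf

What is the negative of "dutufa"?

mezuv and raruf both have last vowel 'u' yet inflect differently (mezuum, rararuf), so the last vowel is not what conditions the rule; the final letter is.
"dutufa" ends in -a. The one such stem in the data (nomra → nomrauv) adds -uv, so the same rule applies.
So dutufa → dutufauv.

dutufauv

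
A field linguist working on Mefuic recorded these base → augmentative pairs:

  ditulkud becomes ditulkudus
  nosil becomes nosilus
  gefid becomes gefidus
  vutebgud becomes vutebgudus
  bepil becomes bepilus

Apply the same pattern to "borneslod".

Every pair shown (ditulkud → ditulkudus, nosil → nosilus, gefid → gefidus, …) follows the same rule: add -us.
So borneslod → borneslodus.

borneslodus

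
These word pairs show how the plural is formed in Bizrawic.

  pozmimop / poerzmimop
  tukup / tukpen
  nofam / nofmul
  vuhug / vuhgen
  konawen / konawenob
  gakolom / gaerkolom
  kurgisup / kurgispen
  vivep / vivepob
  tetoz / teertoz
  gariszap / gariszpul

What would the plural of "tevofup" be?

"tevofup" has last vowel 'u'. The stems whose last vowel is 'u' (kurgisup → kurgispen, vuhug → vuhgen, tukup → tukpen) delete the last vowel and add -en.
The other patterns: stems whose last vowel is 'e' add -ob; stems whose last vowel is 'o' insert -er- after the first vowel; stems whose last vowel is 'a' delete the last vowel and add -ul.
So tevofup → tevofpen.

tevofpen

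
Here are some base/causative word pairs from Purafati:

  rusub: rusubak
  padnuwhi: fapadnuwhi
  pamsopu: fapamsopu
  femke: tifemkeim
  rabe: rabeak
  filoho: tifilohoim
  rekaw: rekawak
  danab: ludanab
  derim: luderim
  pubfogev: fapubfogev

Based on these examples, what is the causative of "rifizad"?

rifizadak

danab and rusub both end in -b yet inflect differently (ludanab, rusubak), so the final letter is not what conditions the rule; the first letter is.
"rifizad" begins with r-. The stems beginning with r- (rusub → rusubak, rekaw → rekawak, rabe → rabeak) add -ak.
The other patterns: stems beginning with f- add ti- … -im around the stem; stems beginning with p- add the prefix fa-; stems beginning with d- add the prefix lu-.
So rifizad → rifizadak.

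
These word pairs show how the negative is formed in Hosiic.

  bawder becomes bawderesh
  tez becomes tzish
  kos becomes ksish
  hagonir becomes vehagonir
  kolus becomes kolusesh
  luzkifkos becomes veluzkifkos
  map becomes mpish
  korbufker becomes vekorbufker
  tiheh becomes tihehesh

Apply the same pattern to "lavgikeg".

velavgikeg

kos and kolus both end in -s yet inflect differently (ksish, kolusesh), so the final letter is not what conditions the rule; the number of vowels is.
"lavgikeg" has 3 vowels. The stems with 3 vowels (hagonir → vehagonir, korbufker → vekorbufker, luzkifkos → veluzkifkos) add the prefix ve-.
So lavgikeg → velavgikeg.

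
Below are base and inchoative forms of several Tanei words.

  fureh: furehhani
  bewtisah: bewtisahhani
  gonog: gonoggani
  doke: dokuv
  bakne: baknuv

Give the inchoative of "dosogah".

dosogahhani

fureh and doke both have last vowel 'e' yet inflect differently (furehhani, dokuv), so the last vowel is not what conditions the rule; whether the stem ends in a vowel or a consonant is.
"dosogah" ends in a consonant. The stems ending in a consonant (fureh → furehhani, bewtisah → bewtisahhani, gonog → gonoggani) double the final consonant and add -ani.
The other pattern: stems ending in a vowel drop the final letter and add -uv.
So dosogah → dosogahhani.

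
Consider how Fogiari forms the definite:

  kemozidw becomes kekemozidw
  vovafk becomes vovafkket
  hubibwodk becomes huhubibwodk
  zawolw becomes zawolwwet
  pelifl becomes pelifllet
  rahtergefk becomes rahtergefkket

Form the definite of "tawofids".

tatawofids

hubibwodk and vovafk both end in -k yet inflect differently (huhubibwodk, vovafkket), so the final letter is not what conditions the rule; the second-to-last letter is.
"tawofids" has second-to-last letter 'd'. The stems whose second-to-last letter is 'd' (hubibwodk → huhubibwodk, kemozidw → kekemozidw) repeat the first consonant+vowel as a prefix.
So tawofids → tatawofids.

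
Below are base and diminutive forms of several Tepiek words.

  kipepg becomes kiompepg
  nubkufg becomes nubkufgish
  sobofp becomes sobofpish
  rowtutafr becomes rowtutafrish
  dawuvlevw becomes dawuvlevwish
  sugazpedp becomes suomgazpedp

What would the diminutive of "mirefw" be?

mirefwish

nubkufg and kipepg both end in -g yet inflect differently (nubkufgish, kiompepg), so the final letter is not what conditions the rule; the second-to-last letter is.
"mirefw" has second-to-last letter 'f'. The stems whose second-to-last letter is 'f' (rowtutafr → rowtutafrish, nubkufg → nubkufgish, sobofp → sobofpish) add -ish.
The other pattern: stems whose second-to-last letter is 'd' or 'p' insert -om- after the first vowel.
So mirefw → mirefwish.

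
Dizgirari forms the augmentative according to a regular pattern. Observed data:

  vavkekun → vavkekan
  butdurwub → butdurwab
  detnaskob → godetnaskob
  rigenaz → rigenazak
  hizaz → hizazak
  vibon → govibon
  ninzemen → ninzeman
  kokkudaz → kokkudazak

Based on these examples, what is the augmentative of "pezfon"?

gopezfon

vibon and ninzemen both end in -n yet inflect differently (govibon, ninzeman), so the final letter is not what conditions the rule; the last vowel is.
"pezfon" has last vowel 'o'. The stems whose last vowel is 'o' (vibon → govibon, detnaskob → godetnaskob) add the prefix go-.
The other patterns: stems whose last vowel is 'a' add -ak; stems whose last vowel is 'e' or 'u' change the last vowel to 'a'.
So pezfon → gopezfon.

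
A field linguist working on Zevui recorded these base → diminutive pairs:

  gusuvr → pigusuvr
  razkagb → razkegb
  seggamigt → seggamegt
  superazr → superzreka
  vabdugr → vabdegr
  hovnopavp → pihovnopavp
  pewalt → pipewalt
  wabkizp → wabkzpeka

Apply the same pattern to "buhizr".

buhzreka

"buhizr" has second-to-last letter 'z'. The stems whose second-to-last letter is 'z' (wabkizp → wabkzpeka, superazr → superzreka) delete the last vowel and add -eka.
The other patterns: stems whose second-to-last letter is 'g' change the last vowel to 'e'; stems whose second-to-last letter is 'l' or 'v' add the prefix pi-.
So buhizr → buhzreka.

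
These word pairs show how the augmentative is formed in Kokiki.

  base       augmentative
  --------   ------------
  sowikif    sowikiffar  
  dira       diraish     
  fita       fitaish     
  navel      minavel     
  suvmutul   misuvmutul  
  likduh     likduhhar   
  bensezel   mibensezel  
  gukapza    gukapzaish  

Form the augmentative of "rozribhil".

suvmutul and likduh both have last vowel 'u' yet inflect differently (misuvmutul, likduhhar), so the last vowel is not what conditions the rule; the final letter is.
"rozribhil" ends in -l. The stems ending in -l (navel → minavel, suvmutul → misuvmutul, bensezel → mibensezel) add the prefix mi-.
The other patterns: stems ending in -a add -ish; stems ending in -f or -h double the final consonant and add -ar.
So rozribhil → mirozribhil.

mirozribhil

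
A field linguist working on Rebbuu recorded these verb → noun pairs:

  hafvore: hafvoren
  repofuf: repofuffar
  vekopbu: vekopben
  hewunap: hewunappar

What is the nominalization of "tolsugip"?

vekopbu and repofuf both have last vowel 'u' yet inflect differently (vekopben, repofuffar), so the last vowel is not what conditions the rule; whether the stem ends in a vowel or a consonant is.
"tolsugip" ends in a consonant. The stems ending in a consonant (repofuf → repofuffar, hewunap → hewunappar) double the final consonant and add -ar.
So tolsugip → tolsugippar.

tolsugippar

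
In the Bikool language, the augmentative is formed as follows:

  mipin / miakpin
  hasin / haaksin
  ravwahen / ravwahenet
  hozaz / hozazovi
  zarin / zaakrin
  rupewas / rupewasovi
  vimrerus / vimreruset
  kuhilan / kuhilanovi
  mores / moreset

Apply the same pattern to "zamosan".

"zamosan" has last vowel 'a'. The stems whose last vowel is 'a' (kuhilan → kuhilanovi, rupewas → rupewasovi, hozaz → hozazovi) add -ovi.
The other patterns: stems whose last vowel is 'i' insert -ak- after the first vowel; stems whose last vowel is 'e' or 'u' add -et.
So zamosan → zamosanovi.

zamosanovi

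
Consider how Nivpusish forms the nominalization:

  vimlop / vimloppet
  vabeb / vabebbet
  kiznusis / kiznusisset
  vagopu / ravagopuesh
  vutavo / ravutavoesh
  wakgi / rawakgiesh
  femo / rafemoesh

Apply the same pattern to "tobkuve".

ratobkuveesh

vimlop and vutavo both have last vowel 'o' yet inflect differently (vimloppet, ravutavoesh), so the last vowel is not what conditions the rule; whether the stem ends in a vowel or a consonant is.
"tobkuve" ends in a vowel. The stems ending in a vowel (vagopu → ravagopuesh, vutavo → ravutavoesh, wakgi → rawakgiesh) add ra- … -esh around the stem.
So tobkuve → ratobkuveesh.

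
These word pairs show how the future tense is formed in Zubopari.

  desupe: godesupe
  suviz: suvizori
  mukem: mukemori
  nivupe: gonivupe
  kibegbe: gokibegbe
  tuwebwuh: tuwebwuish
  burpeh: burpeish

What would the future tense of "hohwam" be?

kibegbe and burpeh both have last vowel 'e' yet inflect differently (gokibegbe, burpeish), so the last vowel is not what conditions the rule; the final letter is.
"hohwam" ends in -m. The one such stem in the data (mukem → mukemori) adds -ori, so the same rule applies.
The other patterns: stems ending in -e add the prefix go-; stems ending in -h drop the final letter and add -ish.
So hohwam → hohwamori.

hohwamori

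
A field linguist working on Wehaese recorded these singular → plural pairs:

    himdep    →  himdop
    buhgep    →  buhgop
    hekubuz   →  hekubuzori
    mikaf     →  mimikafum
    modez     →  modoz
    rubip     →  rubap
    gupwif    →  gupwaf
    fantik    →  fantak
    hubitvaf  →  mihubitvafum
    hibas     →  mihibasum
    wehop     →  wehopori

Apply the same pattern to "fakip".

fakap

buhgep and rubip both end in -p yet inflect differently (buhgop, rubap), so the final letter is not what conditions the rule; the last vowel is.
"fakip" has last vowel 'i'. The stems whose last vowel is 'i' (fantik → fantak, gupwif → gupwaf, rubip → rubap) change the last vowel to 'a'.
The other patterns: stems whose last vowel is 'e' change the last vowel to 'o'; stems whose last vowel is 'a' add mi- … -um around the stem; stems whose last vowel is 'o' or 'u' add -ori.
So fakip → fakap.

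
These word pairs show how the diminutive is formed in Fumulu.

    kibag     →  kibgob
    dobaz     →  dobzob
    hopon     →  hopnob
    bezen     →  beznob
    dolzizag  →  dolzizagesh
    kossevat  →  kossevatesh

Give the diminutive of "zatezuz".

zatezuzesh

kibag and dolzizag both end in -g yet inflect differently (kibgob, dolzizagesh), so the final letter is not what conditions the rule; the number of vowels is.
"zatezuz" has 3 vowels. The stems with 3 vowels (dolzizag → dolzizagesh, kossevat → kossevatesh) add -esh.
The other pattern: stems with 2 vowels delete the last vowel and add -ob.
So zatezuz → zatezuzesh.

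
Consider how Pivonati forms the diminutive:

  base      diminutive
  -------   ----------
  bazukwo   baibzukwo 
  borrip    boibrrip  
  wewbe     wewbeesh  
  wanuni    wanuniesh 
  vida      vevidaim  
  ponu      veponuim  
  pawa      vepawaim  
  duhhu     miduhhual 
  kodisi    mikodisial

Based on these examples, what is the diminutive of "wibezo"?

ponu and duhhu both end in -u yet inflect differently (veponuim, miduhhual), so the final letter is not what conditions the rule; the first letter is.
"wibezo" begins with w-. The stems beginning with w- (wewbe → wewbeesh, wanuni → wanuniesh) add -esh.
So wibezo → wibezoesh.

wibezoesh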